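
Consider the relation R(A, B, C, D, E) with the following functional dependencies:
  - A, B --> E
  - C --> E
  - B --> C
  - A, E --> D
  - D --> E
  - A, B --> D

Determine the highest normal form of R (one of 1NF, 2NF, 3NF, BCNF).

Candidate key: {A, B}. Prime attributes: {A, B}.
For C --> E we have {C}⁺ = {C, E}; {C} is not a superkey, so BCNF fails.
Because {E} is non-prime and the left side of C --> E is not a superkey, the relation is not in 3NF.
The proper key subset {B} of {A, B} determines non-prime {C, E}, so the relation is not even in 2NF.

1NF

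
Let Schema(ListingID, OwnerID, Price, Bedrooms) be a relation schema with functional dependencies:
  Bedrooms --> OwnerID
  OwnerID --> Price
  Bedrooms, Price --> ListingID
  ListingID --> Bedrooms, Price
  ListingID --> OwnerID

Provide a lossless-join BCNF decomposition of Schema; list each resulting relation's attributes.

{Bedrooms, ListingID, OwnerID}; {OwnerID, Price}

Candidate keys of the original relation: {Bedrooms}, {ListingID}.
In {Bedrooms, ListingID, OwnerID, Price}, {OwnerID} is not a superkey ({OwnerID}⁺ restricted to this set is {OwnerID, Price}), so split on OwnerID --> Price into {OwnerID, Price} and {Bedrooms, ListingID, OwnerID}.
{OwnerID, Price}: every determinant is a superkey — BCNF.
{Bedrooms, ListingID, OwnerID}: every determinant is a superkey — BCNF.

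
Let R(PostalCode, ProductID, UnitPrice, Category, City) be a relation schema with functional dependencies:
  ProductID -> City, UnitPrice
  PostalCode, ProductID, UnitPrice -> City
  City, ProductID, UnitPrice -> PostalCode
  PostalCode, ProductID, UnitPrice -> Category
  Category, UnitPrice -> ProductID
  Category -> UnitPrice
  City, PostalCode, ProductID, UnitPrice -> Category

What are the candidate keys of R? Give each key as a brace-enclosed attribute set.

{Category}, {ProductID}

{Category}⁺ = {Category, City, PostalCode, ProductID, UnitPrice}, which is every attribute, so {Category} is a candidate key.
{ProductID}⁺ = {Category, City, PostalCode, ProductID, UnitPrice}, which is every attribute, so {ProductID} is a candidate key.
These are minimal and exhaustive — every other superkey contains one of them.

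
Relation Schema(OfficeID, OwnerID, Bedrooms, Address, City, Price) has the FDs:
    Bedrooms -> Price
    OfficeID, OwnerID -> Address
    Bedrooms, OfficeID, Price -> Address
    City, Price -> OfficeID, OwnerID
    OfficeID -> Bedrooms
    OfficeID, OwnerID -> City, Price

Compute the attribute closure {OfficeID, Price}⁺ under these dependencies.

Start with {OfficeID, Price}.
OfficeID -> Bedrooms applies; add {Bedrooms} → now {Bedrooms, OfficeID, Price}.
Bedrooms, OfficeID, Price -> Address applies; add {Address} → now {Address, Bedrooms, OfficeID, Price}.
No further FD applies.

{Address, Bedrooms, OfficeID, Price}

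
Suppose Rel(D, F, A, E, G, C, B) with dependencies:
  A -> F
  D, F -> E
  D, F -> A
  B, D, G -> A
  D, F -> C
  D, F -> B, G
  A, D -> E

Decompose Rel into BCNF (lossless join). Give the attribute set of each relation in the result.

Candidate keys of the original relation: {A, D}, {B, D, G}, {D, F}.
{A, B, C, D, E, F, G}: {A} determines {A, F} here but is not a superkey — split on A -> F, giving {A, F} and {A, B, C, D, E, G}.
{A, F} is in BCNF.
{A, B, C, D, E, G} is in BCNF.

{A, B, C, D, E, G}; {A, F}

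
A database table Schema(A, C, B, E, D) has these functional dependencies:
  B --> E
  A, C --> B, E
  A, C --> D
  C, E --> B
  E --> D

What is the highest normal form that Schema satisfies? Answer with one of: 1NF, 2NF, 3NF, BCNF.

2NF

Candidate key: {A, C}. Prime attributes: {A, C}.
B --> E: {B}⁺ = {B, D, E}, which is not all of the attributes, so the left side is not a superkey — BCNF is violated.
B --> E determines the non-prime attribute {E} from a non-superkey — 3NF is violated.
No proper subset of a key has a non-prime attribute in its closure, so there is no partial dependency; 2NF holds.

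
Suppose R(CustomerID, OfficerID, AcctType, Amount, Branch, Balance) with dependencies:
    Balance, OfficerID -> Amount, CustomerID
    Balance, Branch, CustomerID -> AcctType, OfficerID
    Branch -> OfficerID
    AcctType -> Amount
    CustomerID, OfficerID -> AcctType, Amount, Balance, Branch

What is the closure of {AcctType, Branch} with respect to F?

{AcctType, Amount, Branch, OfficerID}

Start with {AcctType, Branch}.
Branch -> OfficerID applies; add {OfficerID} → now {AcctType, Branch, OfficerID}.
AcctType -> Amount applies; add {Amount} → now {AcctType, Amount, Branch, OfficerID}.
No further FD applies.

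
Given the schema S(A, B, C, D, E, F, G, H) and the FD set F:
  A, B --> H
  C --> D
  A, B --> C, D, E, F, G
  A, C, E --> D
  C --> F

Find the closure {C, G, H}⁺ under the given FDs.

Start with {C, G, H}.
C --> D applies; add {D} → now {C, D, G, H}.
C --> F applies; add {F} → now {C, D, F, G, H}.
No further FD applies.

{C, D, F, G, H}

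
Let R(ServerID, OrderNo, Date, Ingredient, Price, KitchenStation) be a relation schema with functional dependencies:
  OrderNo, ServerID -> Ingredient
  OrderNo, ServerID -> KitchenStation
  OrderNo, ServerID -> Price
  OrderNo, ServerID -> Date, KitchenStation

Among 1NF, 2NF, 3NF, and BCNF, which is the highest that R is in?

BCNF

Candidate key: {OrderNo, ServerID}. Prime attributes: {OrderNo, ServerID}.
The left-hand side of every FD is a superkey, so BCNF is satisfied.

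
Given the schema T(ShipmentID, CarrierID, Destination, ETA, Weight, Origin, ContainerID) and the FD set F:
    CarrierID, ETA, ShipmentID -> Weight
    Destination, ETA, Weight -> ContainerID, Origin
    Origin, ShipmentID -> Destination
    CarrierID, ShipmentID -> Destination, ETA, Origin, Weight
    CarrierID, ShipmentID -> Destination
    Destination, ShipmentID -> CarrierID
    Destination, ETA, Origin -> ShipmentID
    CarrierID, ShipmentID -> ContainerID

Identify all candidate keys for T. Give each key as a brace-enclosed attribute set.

{CarrierID, ShipmentID} is a candidate key since {CarrierID, ShipmentID}⁺ = {CarrierID, ContainerID, Destination, ETA, Origin, ShipmentID, Weight} covers every attribute.
{Destination, ShipmentID} is a candidate key since {Destination, ShipmentID}⁺ = {CarrierID, ContainerID, Destination, ETA, Origin, ShipmentID, Weight} covers every attribute.
{Origin, ShipmentID} is a candidate key since {Origin, ShipmentID}⁺ = {CarrierID, ContainerID, Destination, ETA, Origin, ShipmentID, Weight} covers every attribute.
{Destination, ETA, Origin} is a candidate key since {Destination, ETA, Origin}⁺ = {CarrierID, ContainerID, Destination, ETA, Origin, ShipmentID, Weight} covers every attribute.
{Destination, ETA, Weight} is a candidate key since {Destination, ETA, Weight}⁺ = {CarrierID, ContainerID, Destination, ETA, Origin, ShipmentID, Weight} covers every attribute.
These are minimal and exhaustive — every other superkey contains one of them.

{CarrierID, ShipmentID}, {Destination, ETA, Origin}, {Destination, ETA, Weight}, {Destination, ShipmentID}, {Origin, ShipmentID}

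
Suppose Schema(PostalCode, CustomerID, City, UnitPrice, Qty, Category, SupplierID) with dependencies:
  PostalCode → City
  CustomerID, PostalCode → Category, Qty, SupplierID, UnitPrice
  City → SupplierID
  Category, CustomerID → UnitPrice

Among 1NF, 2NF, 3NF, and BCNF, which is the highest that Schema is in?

Candidate key: {CustomerID, PostalCode}. Prime attributes: {CustomerID, PostalCode}.
PostalCode → City breaks BCNF: {PostalCode}⁺ = {City, PostalCode, SupplierID}, so {PostalCode} is not a superkey.
Because {City} is non-prime and the left side of PostalCode → City is not a superkey, the relation is not in 3NF.
Since {PostalCode} ⊂ {CustomerID, PostalCode} and {PostalCode}⁺ ⊇ {City, SupplierID} with {City, SupplierID} non-prime, there is a partial dependency; 2NF fails.

1NF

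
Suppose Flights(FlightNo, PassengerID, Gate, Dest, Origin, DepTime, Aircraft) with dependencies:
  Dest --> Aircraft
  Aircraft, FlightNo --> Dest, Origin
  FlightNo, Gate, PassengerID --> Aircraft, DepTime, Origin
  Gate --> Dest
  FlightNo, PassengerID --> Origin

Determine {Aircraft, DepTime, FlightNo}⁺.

{Aircraft, DepTime, Dest, FlightNo, Origin}

Start with {Aircraft, DepTime, FlightNo}.
Aircraft, FlightNo --> Dest, Origin applies; add {Dest, Origin} → now {Aircraft, DepTime, Dest, FlightNo, Origin}.
No further FD applies.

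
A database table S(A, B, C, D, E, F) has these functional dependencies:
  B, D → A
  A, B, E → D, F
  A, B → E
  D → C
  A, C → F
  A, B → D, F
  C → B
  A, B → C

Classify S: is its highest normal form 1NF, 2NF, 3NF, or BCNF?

Candidate keys: {A, B}, {A, C}, {D}. Prime attributes: {A, B, C, D}.
C → B: {C}⁺ = {B, C}, which is not all of the attributes, so the left side is not a superkey — BCNF is violated.
Its right-hand attributes {B} are all prime, as are those of every other non-superkey FD — the relation is in 3NF.

3NF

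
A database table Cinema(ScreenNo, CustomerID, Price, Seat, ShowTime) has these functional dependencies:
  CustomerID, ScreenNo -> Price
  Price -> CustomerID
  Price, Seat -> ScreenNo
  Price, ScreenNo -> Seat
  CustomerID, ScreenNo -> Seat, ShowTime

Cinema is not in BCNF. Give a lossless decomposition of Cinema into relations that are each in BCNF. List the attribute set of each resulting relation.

{CustomerID, Price}; {Price, ScreenNo, Seat, ShowTime}

Candidate keys of the original relation: {CustomerID, ScreenNo}, {Price, ScreenNo}, {Price, Seat}.
Within {CustomerID, Price, ScreenNo, Seat, ShowTime}: {Price}⁺ ∩ {CustomerID, Price, ScreenNo, Seat, ShowTime} = {CustomerID, Price}, not the whole set, so Price -> CustomerID violates BCNF; decompose into {CustomerID, Price} and {Price, ScreenNo, Seat, ShowTime}.
{CustomerID, Price} is in BCNF.
{Price, ScreenNo, Seat, ShowTime} is in BCNF.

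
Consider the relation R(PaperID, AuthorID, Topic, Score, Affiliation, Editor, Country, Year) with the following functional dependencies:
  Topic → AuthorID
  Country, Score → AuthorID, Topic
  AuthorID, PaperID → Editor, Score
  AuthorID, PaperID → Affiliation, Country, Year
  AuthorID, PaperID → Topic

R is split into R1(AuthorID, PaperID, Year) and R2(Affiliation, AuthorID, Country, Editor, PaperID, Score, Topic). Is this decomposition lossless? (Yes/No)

Yes

Common attributes: {AuthorID, PaperID}; their closure is {Affiliation, AuthorID, Country, Editor, PaperID, Score, Topic, Year}.
This includes all of R1, so the common attributes are a superkey of R1 — the join is lossless.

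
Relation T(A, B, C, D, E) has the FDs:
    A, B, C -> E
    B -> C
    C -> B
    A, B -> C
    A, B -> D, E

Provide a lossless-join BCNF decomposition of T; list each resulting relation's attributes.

Candidate keys of the original relation: {A, B}, {A, C}.
{A, B, C, D, E}: {B} determines {B, C} here but is not a superkey — split on B -> C, giving {B, C} and {A, B, D, E}.
{B, C} has no BCNF violation.
{A, B, D, E} has no BCNF violation.

{A, B, D, E}; {B, C}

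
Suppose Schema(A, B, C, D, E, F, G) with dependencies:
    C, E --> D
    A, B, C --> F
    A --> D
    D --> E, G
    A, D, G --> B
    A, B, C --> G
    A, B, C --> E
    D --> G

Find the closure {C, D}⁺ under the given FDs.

{C, D, E, G}

Start with {C, D}.
D --> E, G applies; add {E, G} → now {C, D, E, G}.
No further FD applies.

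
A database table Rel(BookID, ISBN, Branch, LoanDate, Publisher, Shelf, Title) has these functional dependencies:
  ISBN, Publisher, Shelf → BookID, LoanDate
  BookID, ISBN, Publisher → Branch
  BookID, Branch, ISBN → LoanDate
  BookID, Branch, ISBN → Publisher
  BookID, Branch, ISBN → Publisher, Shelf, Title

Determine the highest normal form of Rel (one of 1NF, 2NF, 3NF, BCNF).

BCNF

Candidate keys: {BookID, Branch, ISBN}, {BookID, ISBN, Publisher}, {ISBN, Publisher, Shelf}. Prime attributes: {BookID, Branch, ISBN, Publisher, Shelf}.
Every FD has a superkey on the left, so the relation is in BCNF.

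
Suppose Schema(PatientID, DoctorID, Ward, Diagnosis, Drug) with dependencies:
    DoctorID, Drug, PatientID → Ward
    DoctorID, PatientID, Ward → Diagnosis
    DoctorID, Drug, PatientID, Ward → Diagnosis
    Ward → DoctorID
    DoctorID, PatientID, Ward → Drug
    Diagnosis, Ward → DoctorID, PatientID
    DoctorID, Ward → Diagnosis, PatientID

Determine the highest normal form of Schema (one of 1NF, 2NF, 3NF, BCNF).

Candidate keys: {DoctorID, Drug, PatientID}, {Ward}. Prime attributes: {DoctorID, Drug, PatientID, Ward}.
Each dependency's left side is a superkey — BCNF holds.

BCNF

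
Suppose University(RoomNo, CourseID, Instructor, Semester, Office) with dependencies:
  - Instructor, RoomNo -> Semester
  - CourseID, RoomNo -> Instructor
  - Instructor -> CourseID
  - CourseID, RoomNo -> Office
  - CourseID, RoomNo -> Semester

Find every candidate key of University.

{CourseID, RoomNo}, {Instructor, RoomNo}

Attributes never on any right-hand side: {RoomNo} — every candidate key must contain it.
{CourseID, RoomNo}⁺ = {CourseID, Instructor, Office, RoomNo, Semester}, which is every attribute, so {CourseID, RoomNo} is a candidate key.
{Instructor, RoomNo}⁺ = {CourseID, Instructor, Office, RoomNo, Semester}, which is every attribute, so {Instructor, RoomNo} is a candidate key.
Any other superkey properly contains one of these, so there are no further candidate keys.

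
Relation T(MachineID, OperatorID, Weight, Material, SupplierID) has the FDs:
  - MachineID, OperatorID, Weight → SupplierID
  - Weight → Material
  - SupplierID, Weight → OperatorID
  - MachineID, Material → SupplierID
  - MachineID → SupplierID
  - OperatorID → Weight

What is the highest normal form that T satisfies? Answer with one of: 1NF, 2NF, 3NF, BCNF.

1NF

Candidate keys: {MachineID, OperatorID}, {MachineID, Weight}. Prime attributes: {MachineID, OperatorID, Weight}.
Weight → Material: {Weight}⁺ = {Material, Weight}, which is not all of the attributes, so the left side is not a superkey — BCNF is violated.
Weight → Material determines the non-prime attribute {Material} from a non-superkey — 3NF is violated.
Since {MachineID} ⊂ {MachineID, OperatorID} and {MachineID}⁺ ⊇ {SupplierID} with {SupplierID} non-prime, there is a partial dependency; 2NF fails.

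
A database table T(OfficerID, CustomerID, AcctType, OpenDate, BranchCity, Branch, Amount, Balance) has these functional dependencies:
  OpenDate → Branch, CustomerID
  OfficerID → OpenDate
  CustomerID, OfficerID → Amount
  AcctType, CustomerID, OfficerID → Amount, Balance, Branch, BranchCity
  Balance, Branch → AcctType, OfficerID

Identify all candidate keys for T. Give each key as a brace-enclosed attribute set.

{AcctType, OfficerID}, {Balance, Branch}, {Balance, OfficerID}, {Balance, OpenDate}

{AcctType, OfficerID}⁺ = {AcctType, Amount, Balance, Branch, BranchCity, CustomerID, OfficerID, OpenDate} — all of the relation — so {AcctType, OfficerID} is a candidate key.
{Balance, Branch}⁺ = {AcctType, Amount, Balance, Branch, BranchCity, CustomerID, OfficerID, OpenDate} — all of the relation — so {Balance, Branch} is a candidate key.
{Balance, OfficerID}⁺ = {AcctType, Amount, Balance, Branch, BranchCity, CustomerID, OfficerID, OpenDate} — all of the relation — so {Balance, OfficerID} is a candidate key.
{Balance, OpenDate}⁺ = {AcctType, Amount, Balance, Branch, BranchCity, CustomerID, OfficerID, OpenDate} — all of the relation — so {Balance, OpenDate} is a candidate key.
Any other superkey properly contains one of these, so there are no further candidate keys.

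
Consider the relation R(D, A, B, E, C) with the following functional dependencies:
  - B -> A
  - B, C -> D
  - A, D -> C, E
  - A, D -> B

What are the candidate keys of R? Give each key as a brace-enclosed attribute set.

{A, D}⁺ = {A, B, C, D, E}, which is every attribute, so {A, D} is a candidate key.
{B, C}⁺ = {A, B, C, D, E}, which is every attribute, so {B, C} is a candidate key.
{B, D}⁺ = {A, B, C, D, E}, which is every attribute, so {B, D} is a candidate key.
Any other superkey properly contains one of these, so there are no further candidate keys.

{A, D}, {B, C}, {B, D}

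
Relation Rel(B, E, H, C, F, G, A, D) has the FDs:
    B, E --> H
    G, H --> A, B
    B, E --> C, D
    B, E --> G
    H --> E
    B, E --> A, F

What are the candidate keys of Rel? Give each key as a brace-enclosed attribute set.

Closure of {B, E} is {A, B, C, D, E, F, G, H}, the whole schema; {B, E} is a candidate key.
Closure of {B, H} is {A, B, C, D, E, F, G, H}, the whole schema; {B, H} is a candidate key.
Closure of {G, H} is {A, B, C, D, E, F, G, H}, the whole schema; {G, H} is a candidate key.
Any other superkey properly contains one of these, so there are no further candidate keys.

{B, E}, {B, H}, {G, H}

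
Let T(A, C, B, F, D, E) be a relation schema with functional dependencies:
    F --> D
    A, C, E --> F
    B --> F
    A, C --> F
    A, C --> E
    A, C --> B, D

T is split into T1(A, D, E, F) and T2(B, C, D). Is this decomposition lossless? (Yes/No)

Common attributes: {D}; their closure is {D}.
Neither T1 nor T2 is contained in that closure, so the decomposition is lossy.

No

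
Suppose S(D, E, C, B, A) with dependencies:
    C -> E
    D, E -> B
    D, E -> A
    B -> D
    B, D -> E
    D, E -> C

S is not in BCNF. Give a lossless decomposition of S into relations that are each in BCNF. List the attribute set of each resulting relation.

{A, B, C, D}; {C, E}

Candidate keys of the original relation: {B}, {C, D}, {D, E}.
Within {A, B, C, D, E}: {C}⁺ ∩ {A, B, C, D, E} = {C, E}, not the whole set, so C -> E violates BCNF; decompose into {C, E} and {A, B, C, D}.
{C, E} is in BCNF.
{A, B, C, D} is in BCNF.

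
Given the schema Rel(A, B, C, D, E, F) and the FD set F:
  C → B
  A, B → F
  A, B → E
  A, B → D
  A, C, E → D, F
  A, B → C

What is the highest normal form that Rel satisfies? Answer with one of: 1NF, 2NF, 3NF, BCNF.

3NF

Candidate keys: {A, B}, {A, C}. Prime attributes: {A, B, C}.
C → B: {C}⁺ = {B, C}, which is not all of the attributes, so the left side is not a superkey — BCNF is violated.
Since {B} ⊆ prime attributes and every other non-superkey FD also has a prime right side, the schema is in 3NF.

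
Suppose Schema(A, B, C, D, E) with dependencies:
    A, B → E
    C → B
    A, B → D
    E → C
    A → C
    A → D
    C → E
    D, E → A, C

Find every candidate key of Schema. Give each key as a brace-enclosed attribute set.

{A}⁺ = {A, B, C, D, E}, which is every attribute, so {A} is a candidate key.
{C, D}⁺ = {A, B, C, D, E}, which is every attribute, so {C, D} is a candidate key.
{D, E}⁺ = {A, B, C, D, E}, which is every attribute, so {D, E} is a candidate key.
Any other superkey properly contains one of these, so there are no further candidate keys.

{A}, {C, D}, {D, E}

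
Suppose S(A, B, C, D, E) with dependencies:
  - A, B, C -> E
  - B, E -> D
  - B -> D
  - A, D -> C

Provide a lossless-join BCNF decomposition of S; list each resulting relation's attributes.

Candidate key of the original relation: {A, B}.
Within {A, B, C, D, E}: {B, E}⁺ ∩ {A, B, C, D, E} = {B, D, E}, not the whole set, so B, E -> D violates BCNF; decompose into {B, D, E} and {A, B, C, E}.
Within {B, D, E}: {B}⁺ ∩ {B, D, E} = {B, D}, not the whole set, so B -> D violates BCNF; decompose into {B, D} and {B, E}.
{B, D} is in BCNF.
{B, E} is in BCNF.
{A, B, C, E} is in BCNF.

{A, B, C, E}; {B, D}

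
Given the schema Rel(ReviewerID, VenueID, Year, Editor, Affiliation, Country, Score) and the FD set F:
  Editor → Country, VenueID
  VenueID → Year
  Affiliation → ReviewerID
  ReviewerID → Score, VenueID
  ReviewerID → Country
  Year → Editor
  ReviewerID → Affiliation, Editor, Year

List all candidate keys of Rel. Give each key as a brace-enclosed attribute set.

{Affiliation}⁺ = {Affiliation, Country, Editor, ReviewerID, Score, VenueID, Year}, which is every attribute, so {Affiliation} is a candidate key.
{ReviewerID}⁺ = {Affiliation, Country, Editor, ReviewerID, Score, VenueID, Year}, which is every attribute, so {ReviewerID} is a candidate key.
No proper subset of any of these is a key, and no other minimal superkey exists.

{Affiliation}, {ReviewerID}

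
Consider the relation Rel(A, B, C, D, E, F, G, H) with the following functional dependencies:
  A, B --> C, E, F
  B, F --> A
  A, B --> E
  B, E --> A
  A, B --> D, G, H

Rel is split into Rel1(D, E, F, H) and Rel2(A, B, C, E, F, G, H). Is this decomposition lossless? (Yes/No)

No

The shared attributes are {E, F, H} and {E, F, H}⁺ = {E, F, H}.
Neither Rel1 nor Rel2 is contained in that closure, so the decomposition is lossy.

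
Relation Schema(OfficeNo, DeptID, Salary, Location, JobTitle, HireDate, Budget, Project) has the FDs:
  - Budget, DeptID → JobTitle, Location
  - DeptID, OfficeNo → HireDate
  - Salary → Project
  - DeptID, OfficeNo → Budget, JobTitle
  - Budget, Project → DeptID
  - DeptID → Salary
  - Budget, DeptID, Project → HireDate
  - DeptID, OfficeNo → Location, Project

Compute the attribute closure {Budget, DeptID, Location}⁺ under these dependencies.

Start with {Budget, DeptID, Location}.
Budget, DeptID → JobTitle, Location applies; add {JobTitle} → now {Budget, DeptID, JobTitle, Location}.
DeptID → Salary applies; add {Salary} → now {Budget, DeptID, JobTitle, Location, Salary}.
Salary → Project applies; add {Project} → now {Budget, DeptID, JobTitle, Location, Project, Salary}.
Budget, DeptID, Project → HireDate applies; add {HireDate} → now {Budget, DeptID, HireDate, JobTitle, Location, Project, Salary}.
No further FD applies.

{Budget, DeptID, HireDate, JobTitle, Location, Project, Salary}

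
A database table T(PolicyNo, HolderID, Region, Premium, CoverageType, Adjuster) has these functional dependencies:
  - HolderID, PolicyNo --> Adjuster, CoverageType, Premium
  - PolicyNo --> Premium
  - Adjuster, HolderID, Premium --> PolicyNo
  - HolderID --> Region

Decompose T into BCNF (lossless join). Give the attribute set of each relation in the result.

Candidate keys of the original relation: {Adjuster, HolderID, Premium}, {HolderID, PolicyNo}.
In {Adjuster, CoverageType, HolderID, PolicyNo, Premium, Region}, {PolicyNo} is not a superkey ({PolicyNo}⁺ restricted to this set is {PolicyNo, Premium}), so split on PolicyNo --> Premium into {PolicyNo, Premium} and {Adjuster, CoverageType, HolderID, PolicyNo, Region}.
{PolicyNo, Premium} is in BCNF.
In {Adjuster, CoverageType, HolderID, PolicyNo, Region}, {HolderID} is not a superkey ({HolderID}⁺ restricted to this set is {HolderID, Region}), so split on HolderID --> Region into {HolderID, Region} and {Adjuster, CoverageType, HolderID, PolicyNo}.
{HolderID, Region} is in BCNF.
{Adjuster, CoverageType, HolderID, PolicyNo} is in BCNF.

{Adjuster, CoverageType, HolderID, PolicyNo}; {HolderID, Region}; {PolicyNo, Premium}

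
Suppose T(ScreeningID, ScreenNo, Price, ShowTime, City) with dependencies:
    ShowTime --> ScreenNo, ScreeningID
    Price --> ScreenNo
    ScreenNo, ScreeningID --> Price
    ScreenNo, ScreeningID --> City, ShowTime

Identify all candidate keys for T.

{ShowTime} is a candidate key since {ShowTime}⁺ = {City, Price, ScreenNo, ScreeningID, ShowTime} covers every attribute.
{Price, ScreeningID} is a candidate key since {Price, ScreeningID}⁺ = {City, Price, ScreenNo, ScreeningID, ShowTime} covers every attribute.
{ScreenNo, ScreeningID} is a candidate key since {ScreenNo, ScreeningID}⁺ = {City, Price, ScreenNo, ScreeningID, ShowTime} covers every attribute.
Any other superkey properly contains one of these, so there are no further candidate keys.

{Price, ScreeningID}, {ScreenNo, ScreeningID}, {ShowTime}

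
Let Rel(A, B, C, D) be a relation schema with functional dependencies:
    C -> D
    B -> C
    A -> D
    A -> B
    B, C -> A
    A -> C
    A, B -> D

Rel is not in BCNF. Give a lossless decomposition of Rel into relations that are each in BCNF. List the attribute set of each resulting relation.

Candidate keys of the original relation: {A}, {B}.
In {A, B, C, D}, {C} is not a superkey ({C}⁺ restricted to this set is {C, D}), so split on C -> D into {C, D} and {A, B, C}.
{C, D} is in BCNF.
{A, B, C} is in BCNF.

{A, B, C}; {C, D}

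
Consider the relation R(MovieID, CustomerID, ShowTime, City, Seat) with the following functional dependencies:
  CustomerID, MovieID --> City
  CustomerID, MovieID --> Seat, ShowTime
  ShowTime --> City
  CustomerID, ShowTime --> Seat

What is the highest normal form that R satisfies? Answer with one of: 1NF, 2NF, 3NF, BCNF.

2NF

Candidate key: {CustomerID, MovieID}. Prime attributes: {CustomerID, MovieID}.
For ShowTime --> City we have {ShowTime}⁺ = {City, ShowTime}; {ShowTime} is not a superkey, so BCNF fails.
ShowTime --> City determines the non-prime attribute {City} from a non-superkey — 3NF is violated.
No non-prime attribute depends on a proper subset of any candidate key, so 2NF holds.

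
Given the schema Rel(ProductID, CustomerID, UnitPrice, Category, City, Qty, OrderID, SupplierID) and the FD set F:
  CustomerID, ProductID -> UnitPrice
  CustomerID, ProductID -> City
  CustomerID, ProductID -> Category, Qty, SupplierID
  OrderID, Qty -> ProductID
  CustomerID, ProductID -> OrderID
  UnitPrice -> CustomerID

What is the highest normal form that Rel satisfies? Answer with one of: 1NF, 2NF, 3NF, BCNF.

Candidate keys: {CustomerID, OrderID, Qty}, {CustomerID, ProductID}, {OrderID, Qty, UnitPrice}, {ProductID, UnitPrice}. Prime attributes: {CustomerID, OrderID, ProductID, Qty, UnitPrice}.
OrderID, Qty -> ProductID: {OrderID, Qty}⁺ = {OrderID, ProductID, Qty}, which is not all of the attributes, so the left side is not a superkey — BCNF is violated.
Since {ProductID} ⊆ prime attributes and every other non-superkey FD also has a prime right side, the schema is in 3NF.

3NF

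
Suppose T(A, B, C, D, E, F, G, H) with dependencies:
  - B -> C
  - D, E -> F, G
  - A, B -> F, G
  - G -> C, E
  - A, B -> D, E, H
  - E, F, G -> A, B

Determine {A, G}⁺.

{A, C, E, G}

Start with {A, G}.
G -> C, E applies; add {C, E} → now {A, C, E, G}.
No further FD applies.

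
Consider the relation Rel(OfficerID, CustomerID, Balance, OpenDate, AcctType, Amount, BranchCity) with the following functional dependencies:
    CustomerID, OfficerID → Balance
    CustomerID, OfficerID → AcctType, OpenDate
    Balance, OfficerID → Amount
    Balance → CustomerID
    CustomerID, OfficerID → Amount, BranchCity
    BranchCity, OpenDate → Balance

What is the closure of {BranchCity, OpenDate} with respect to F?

Start with {BranchCity, OpenDate}.
BranchCity, OpenDate → Balance applies; add {Balance} → now {Balance, BranchCity, OpenDate}.
Balance → CustomerID applies; add {CustomerID} → now {Balance, BranchCity, CustomerID, OpenDate}.
No further FD applies.

{Balance, BranchCity, CustomerID, OpenDate}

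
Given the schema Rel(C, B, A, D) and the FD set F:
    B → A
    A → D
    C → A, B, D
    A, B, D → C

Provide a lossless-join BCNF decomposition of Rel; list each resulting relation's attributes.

Candidate keys of the original relation: {B}, {C}.
{A, B, C, D}: {A} determines {A, D} here but is not a superkey — split on A → D, giving {A, D} and {A, B, C}.
{A, D}: every determinant is a superkey — BCNF.
{A, B, C}: every determinant is a superkey — BCNF.

{A, B, C}; {A, D}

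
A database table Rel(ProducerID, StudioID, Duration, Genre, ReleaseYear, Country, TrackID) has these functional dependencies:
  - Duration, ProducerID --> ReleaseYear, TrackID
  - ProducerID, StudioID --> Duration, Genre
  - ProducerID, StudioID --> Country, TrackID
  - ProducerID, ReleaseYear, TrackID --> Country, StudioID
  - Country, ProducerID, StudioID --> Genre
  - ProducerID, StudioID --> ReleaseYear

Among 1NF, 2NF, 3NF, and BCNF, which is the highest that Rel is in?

BCNF

Candidate keys: {Duration, ProducerID}, {ProducerID, ReleaseYear, TrackID}, {ProducerID, StudioID}. Prime attributes: {Duration, ProducerID, ReleaseYear, StudioID, TrackID}.
Every FD has a superkey on the left, so the relation is in BCNF.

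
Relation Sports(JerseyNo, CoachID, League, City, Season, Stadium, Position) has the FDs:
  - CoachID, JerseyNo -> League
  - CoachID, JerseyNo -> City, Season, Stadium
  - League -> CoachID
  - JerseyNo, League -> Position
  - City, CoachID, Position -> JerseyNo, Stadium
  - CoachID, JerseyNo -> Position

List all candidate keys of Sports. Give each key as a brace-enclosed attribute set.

{CoachID, JerseyNo}⁺ = {City, CoachID, JerseyNo, League, Position, Season, Stadium}, which is every attribute, so {CoachID, JerseyNo} is a candidate key.
{JerseyNo, League}⁺ = {City, CoachID, JerseyNo, League, Position, Season, Stadium}, which is every attribute, so {JerseyNo, League} is a candidate key.
{City, CoachID, Position}⁺ = {City, CoachID, JerseyNo, League, Position, Season, Stadium}, which is every attribute, so {City, CoachID, Position} is a candidate key.
{City, League, Position}⁺ = {City, CoachID, JerseyNo, League, Position, Season, Stadium}, which is every attribute, so {City, League, Position} is a candidate key.
No proper subset of any of these is a key, and no other minimal superkey exists.

{City, CoachID, Position}, {City, League, Position}, {CoachID, JerseyNo}, {JerseyNo, League}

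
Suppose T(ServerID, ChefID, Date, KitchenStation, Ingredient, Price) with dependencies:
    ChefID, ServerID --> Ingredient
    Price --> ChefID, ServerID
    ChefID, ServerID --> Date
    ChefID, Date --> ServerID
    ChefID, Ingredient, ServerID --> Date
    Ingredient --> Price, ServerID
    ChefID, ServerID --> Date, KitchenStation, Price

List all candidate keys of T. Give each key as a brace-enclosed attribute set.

{ChefID, Date}, {ChefID, ServerID}, {Ingredient}, {Price}

{Ingredient}⁺ = {ChefID, Date, Ingredient, KitchenStation, Price, ServerID}, which is every attribute, so {Ingredient} is a candidate key.
{Price}⁺ = {ChefID, Date, Ingredient, KitchenStation, Price, ServerID}, which is every attribute, so {Price} is a candidate key.
{ChefID, Date}⁺ = {ChefID, Date, Ingredient, KitchenStation, Price, ServerID}, which is every attribute, so {ChefID, Date} is a candidate key.
{ChefID, ServerID}⁺ = {ChefID, Date, Ingredient, KitchenStation, Price, ServerID}, which is every attribute, so {ChefID, ServerID} is a candidate key.
No proper subset of any of these is a key, and no other minimal superkey exists.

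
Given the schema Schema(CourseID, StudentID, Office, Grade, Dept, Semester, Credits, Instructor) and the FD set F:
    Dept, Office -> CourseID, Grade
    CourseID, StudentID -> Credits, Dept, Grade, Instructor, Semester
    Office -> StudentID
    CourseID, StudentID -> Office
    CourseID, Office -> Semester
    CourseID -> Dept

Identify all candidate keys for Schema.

Closure of {CourseID, Office} is {CourseID, Credits, Dept, Grade, Instructor, Office, Semester, StudentID}, the whole schema; {CourseID, Office} is a candidate key.
Closure of {CourseID, StudentID} is {CourseID, Credits, Dept, Grade, Instructor, Office, Semester, StudentID}, the whole schema; {CourseID, StudentID} is a candidate key.
Closure of {Dept, Office} is {CourseID, Credits, Dept, Grade, Instructor, Office, Semester, StudentID}, the whole schema; {Dept, Office} is a candidate key.
No proper subset of any of these is a key, and no other minimal superkey exists.

{CourseID, Office}, {CourseID, StudentID}, {Dept, Office}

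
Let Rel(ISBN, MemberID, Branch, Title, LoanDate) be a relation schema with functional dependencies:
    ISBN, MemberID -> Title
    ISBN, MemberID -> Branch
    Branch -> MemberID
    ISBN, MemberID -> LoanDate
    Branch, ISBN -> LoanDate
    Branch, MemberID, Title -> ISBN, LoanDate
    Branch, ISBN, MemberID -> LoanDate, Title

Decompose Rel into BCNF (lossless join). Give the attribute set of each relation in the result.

{Branch, ISBN, LoanDate, Title}; {Branch, MemberID}

Candidate keys of the original relation: {Branch, ISBN}, {Branch, Title}, {ISBN, MemberID}.
Within {Branch, ISBN, LoanDate, MemberID, Title}: {Branch}⁺ ∩ {Branch, ISBN, LoanDate, MemberID, Title} = {Branch, MemberID}, not the whole set, so Branch -> MemberID violates BCNF; decompose into {Branch, MemberID} and {Branch, ISBN, LoanDate, Title}.
{Branch, MemberID} has no BCNF violation.
{Branch, ISBN, LoanDate, Title} has no BCNF violation.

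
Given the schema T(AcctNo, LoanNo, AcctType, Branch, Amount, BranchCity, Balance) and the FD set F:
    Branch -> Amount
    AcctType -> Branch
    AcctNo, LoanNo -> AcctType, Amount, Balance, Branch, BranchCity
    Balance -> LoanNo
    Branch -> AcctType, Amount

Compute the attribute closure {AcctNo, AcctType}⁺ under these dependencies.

{AcctNo, AcctType, Amount, Branch}

Start with {AcctNo, AcctType}.
AcctType -> Branch applies; add {Branch} → now {AcctNo, AcctType, Branch}.
Branch -> AcctType, Amount applies; add {Amount} → now {AcctNo, AcctType, Amount, Branch}.
No further FD applies.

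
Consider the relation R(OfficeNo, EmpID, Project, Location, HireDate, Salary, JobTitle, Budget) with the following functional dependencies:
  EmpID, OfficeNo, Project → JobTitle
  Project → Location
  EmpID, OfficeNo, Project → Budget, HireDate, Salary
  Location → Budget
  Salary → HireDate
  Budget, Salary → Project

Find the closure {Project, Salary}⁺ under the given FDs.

Start with {Project, Salary}.
Project → Location applies; add {Location} → now {Location, Project, Salary}.
Location → Budget applies; add {Budget} → now {Budget, Location, Project, Salary}.
Salary → HireDate applies; add {HireDate} → now {Budget, HireDate, Location, Project, Salary}.
No further FD applies.

{Budget, HireDate, Location, Project, Salary}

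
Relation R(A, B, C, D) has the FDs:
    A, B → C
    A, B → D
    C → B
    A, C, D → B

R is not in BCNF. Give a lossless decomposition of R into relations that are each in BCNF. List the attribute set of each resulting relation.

{A, C, D}; {B, C}

Candidate keys of the original relation: {A, B}, {A, C}.
In {A, B, C, D}, {C} is not a superkey ({C}⁺ restricted to this set is {B, C}), so split on C → B into {B, C} and {A, C, D}.
{B, C}: every determinant is a superkey — BCNF.
{A, C, D}: every determinant is a superkey — BCNF.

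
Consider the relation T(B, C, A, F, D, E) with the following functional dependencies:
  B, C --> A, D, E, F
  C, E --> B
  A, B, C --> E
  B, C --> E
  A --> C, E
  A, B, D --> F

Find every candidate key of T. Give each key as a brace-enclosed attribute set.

{A}⁺ = {A, B, C, D, E, F}, which is every attribute, so {A} is a candidate key.
{B, C}⁺ = {A, B, C, D, E, F}, which is every attribute, so {B, C} is a candidate key.
{C, E}⁺ = {A, B, C, D, E, F}, which is every attribute, so {C, E} is a candidate key.
No proper subset of any of these is a key, and no other minimal superkey exists.

{A}, {B, C}, {C, E}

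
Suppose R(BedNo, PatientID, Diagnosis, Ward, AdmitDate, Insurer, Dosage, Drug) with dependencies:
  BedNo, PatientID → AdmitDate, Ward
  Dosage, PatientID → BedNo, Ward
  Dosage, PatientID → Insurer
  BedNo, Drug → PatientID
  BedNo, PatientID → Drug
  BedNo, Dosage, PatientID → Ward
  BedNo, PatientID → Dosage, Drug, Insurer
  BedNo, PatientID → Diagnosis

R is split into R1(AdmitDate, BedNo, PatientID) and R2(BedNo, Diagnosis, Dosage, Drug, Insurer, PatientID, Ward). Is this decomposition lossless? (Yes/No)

The shared attributes are {BedNo, PatientID} and {BedNo, PatientID}⁺ = {AdmitDate, BedNo, Diagnosis, Dosage, Drug, Insurer, PatientID, Ward}.
This includes all of R1, so the common attributes are a superkey of R1 — the join is lossless.

Yes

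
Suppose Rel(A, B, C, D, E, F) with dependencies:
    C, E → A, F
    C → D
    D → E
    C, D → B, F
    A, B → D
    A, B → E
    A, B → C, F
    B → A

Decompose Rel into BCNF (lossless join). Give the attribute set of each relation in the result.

Candidate keys of the original relation: {B}, {C}.
{A, B, C, D, E, F}: {D} determines {D, E} here but is not a superkey — split on D → E, giving {D, E} and {A, B, C, D, F}.
{D, E} has no BCNF violation.
{A, B, C, D, F} has no BCNF violation.

{A, B, C, D, F}; {D, E}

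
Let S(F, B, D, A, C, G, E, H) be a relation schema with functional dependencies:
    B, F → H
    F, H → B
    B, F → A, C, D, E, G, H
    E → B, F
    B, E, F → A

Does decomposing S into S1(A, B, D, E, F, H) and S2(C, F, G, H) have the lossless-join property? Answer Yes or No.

Yes

The shared attributes are {F, H} and {F, H}⁺ = {A, B, C, D, E, F, G, H}.
Since S1 ⊆ {A, B, C, D, E, F, G, H}, the intersection is a superkey of S1; the decomposition is lossless.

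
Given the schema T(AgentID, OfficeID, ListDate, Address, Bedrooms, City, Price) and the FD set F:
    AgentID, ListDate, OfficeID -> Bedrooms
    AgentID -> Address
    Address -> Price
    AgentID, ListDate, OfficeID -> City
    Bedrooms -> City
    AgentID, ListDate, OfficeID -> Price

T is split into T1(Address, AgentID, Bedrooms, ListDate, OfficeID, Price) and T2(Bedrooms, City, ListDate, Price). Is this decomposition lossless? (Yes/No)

The shared attributes are {Bedrooms, ListDate, Price} and {Bedrooms, ListDate, Price}⁺ = {Bedrooms, City, ListDate, Price}.
This includes all of T2, so the common attributes are a superkey of T2 — the join is lossless.

Yes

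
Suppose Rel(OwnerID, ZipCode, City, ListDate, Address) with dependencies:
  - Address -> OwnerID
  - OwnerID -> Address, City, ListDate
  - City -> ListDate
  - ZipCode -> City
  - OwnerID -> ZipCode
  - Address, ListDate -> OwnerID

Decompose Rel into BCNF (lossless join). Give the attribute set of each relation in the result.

{Address, OwnerID, ZipCode}; {City, ListDate}; {City, ZipCode}

Candidate keys of the original relation: {Address}, {OwnerID}.
{Address, City, ListDate, OwnerID, ZipCode}: {City} determines {City, ListDate} here but is not a superkey — split on City -> ListDate, giving {City, ListDate} and {Address, City, OwnerID, ZipCode}.
{City, ListDate} has no BCNF violation.
{Address, City, OwnerID, ZipCode}: {ZipCode} determines {City, ZipCode} here but is not a superkey — split on ZipCode -> City, giving {City, ZipCode} and {Address, OwnerID, ZipCode}.
{City, ZipCode} has no BCNF violation.
{Address, OwnerID, ZipCode} has no BCNF violation.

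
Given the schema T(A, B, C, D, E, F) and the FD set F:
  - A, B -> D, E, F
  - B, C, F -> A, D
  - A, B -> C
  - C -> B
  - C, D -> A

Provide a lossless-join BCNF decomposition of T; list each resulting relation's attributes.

{A, C, D, E, F}; {B, C}

Candidate keys of the original relation: {A, B}, {A, C}, {C, D}, {C, F}.
In {A, B, C, D, E, F}, {C} is not a superkey ({C}⁺ restricted to this set is {B, C}), so split on C -> B into {B, C} and {A, C, D, E, F}.
{B, C} is in BCNF.
{A, C, D, E, F} is in BCNF.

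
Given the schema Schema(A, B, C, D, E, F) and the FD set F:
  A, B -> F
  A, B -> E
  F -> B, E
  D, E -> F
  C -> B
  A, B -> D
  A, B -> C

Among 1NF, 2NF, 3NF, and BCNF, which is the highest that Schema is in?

3NF

Candidate keys: {A, B}, {A, C}, {A, D, E}, {A, F}. Prime attributes: {A, B, C, D, E, F}.
For F -> B, E we have {F}⁺ = {B, E, F}; {F} is not a superkey, so BCNF fails.
Its right-hand attributes {B, E} are all prime, as are those of every other non-superkey FD — the relation is in 3NF.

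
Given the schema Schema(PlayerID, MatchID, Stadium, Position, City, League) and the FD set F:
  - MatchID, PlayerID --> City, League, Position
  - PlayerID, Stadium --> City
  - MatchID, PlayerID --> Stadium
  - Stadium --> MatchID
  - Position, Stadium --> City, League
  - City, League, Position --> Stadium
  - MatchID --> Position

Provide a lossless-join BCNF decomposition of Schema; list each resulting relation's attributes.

Candidate keys of the original relation: {City, League, PlayerID, Position}, {MatchID, PlayerID}, {PlayerID, Stadium}.
{City, League, MatchID, PlayerID, Position, Stadium}: {Stadium} determines {City, League, MatchID, Position, Stadium} here but is not a superkey — split on Stadium --> City, League, MatchID, Position, giving {City, League, MatchID, Position, Stadium} and {PlayerID, Stadium}.
{City, League, MatchID, Position, Stadium}: {MatchID} determines {MatchID, Position} here but is not a superkey — split on MatchID --> Position, giving {MatchID, Position} and {City, League, MatchID, Stadium}.
{MatchID, Position} is in BCNF.
{City, League, MatchID, Stadium} is in BCNF.
{PlayerID, Stadium} is in BCNF.

{City, League, MatchID, Stadium}; {MatchID, Position}; {PlayerID, Stadium}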